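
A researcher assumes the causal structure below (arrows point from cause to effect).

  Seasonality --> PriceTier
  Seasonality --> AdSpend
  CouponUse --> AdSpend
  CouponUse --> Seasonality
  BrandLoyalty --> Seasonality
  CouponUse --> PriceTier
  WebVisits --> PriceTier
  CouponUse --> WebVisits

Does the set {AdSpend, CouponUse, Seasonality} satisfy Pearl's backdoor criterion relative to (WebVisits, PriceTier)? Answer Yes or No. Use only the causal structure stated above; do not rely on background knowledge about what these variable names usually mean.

Yes

Backdoor paths from WebVisits to PriceTier (paths whose first edge points into WebVisits):
  P1: WebVisits <- CouponUse -> Seasonality -> PriceTier
  P2: WebVisits <- CouponUse -> PriceTier
  P3: WebVisits <- CouponUse -> AdSpend <- Seasonality -> PriceTier
Condition 1 (no descendant of WebVisits in the set): holds — descendants of WebVisits are {PriceTier}; none are in {AdSpend, CouponUse, Seasonality}.
Condition 2 (every backdoor path blocked by {AdSpend, CouponUse, Seasonality}):
  P1: blocked at fork node CouponUse ∈ conditioning set.
  P2: blocked at fork node CouponUse ∈ conditioning set.
  P3: blocked at fork node CouponUse ∈ conditioning set.
{AdSpend, CouponUse, Seasonality} satisfies the backdoor criterion.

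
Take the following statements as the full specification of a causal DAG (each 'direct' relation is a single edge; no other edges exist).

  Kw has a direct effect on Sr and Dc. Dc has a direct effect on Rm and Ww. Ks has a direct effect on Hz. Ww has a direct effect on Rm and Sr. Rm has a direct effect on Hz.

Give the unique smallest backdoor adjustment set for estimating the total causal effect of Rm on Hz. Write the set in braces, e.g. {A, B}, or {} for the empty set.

Variables eligible for adjustment (non-descendants of Rm, excluding Rm and Hz): {Dc, Ks, Kw, Sr, Ww}.
Backdoor paths from Rm to Hz:
  (none)
With no backdoor paths the empty set already satisfies the criterion, and it is trivially minimal.

{}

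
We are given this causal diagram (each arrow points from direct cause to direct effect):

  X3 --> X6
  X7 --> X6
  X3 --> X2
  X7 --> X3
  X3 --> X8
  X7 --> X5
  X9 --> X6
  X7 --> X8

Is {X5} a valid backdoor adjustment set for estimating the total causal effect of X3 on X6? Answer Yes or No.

Backdoor paths from X3 to X6 (paths whose first edge points into X3):
  P1: X3 <- X7 -> X6
Condition 1 (no descendant of X3 in the set): holds — descendants of X3 are {X2, X6, X8}; none are in {X5}.
Condition 2 (every backdoor path blocked by {X5}):
  P1: open — no interior node is in the conditioning set.
{X5} does not satisfy the backdoor criterion.

No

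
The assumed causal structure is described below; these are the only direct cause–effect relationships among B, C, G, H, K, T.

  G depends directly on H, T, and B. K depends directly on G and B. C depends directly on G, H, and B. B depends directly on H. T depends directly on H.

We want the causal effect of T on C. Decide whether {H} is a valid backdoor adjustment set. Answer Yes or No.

Backdoor paths from T to C (paths whose first edge points into T):
  P1: T <- H -> B -> G -> C
  P2: T <- H -> B -> C
  P3: T <- H -> B -> K <- G -> C
  P4: T <- H -> G <- B -> C
  P5: T <- H -> G -> C
  P6: T <- H -> G -> K <- B -> C
  P7: T <- H -> C
Condition 1 (no descendant of T in the set): holds — descendants of T are {C, G, K}; none are in {H}.
Condition 2 (every backdoor path blocked by {H}):
  P1: blocked at fork node H ∈ conditioning set.
  P2: blocked at fork node H ∈ conditioning set.
  P3: blocked at fork node H ∈ conditioning set.
  P4: blocked at fork node H ∈ conditioning set.
  P5: blocked at fork node H ∈ conditioning set.
  P6: blocked at fork node H ∈ conditioning set.
  P7: blocked at fork node H ∈ conditioning set.
{H} satisfies the backdoor criterion.

Yes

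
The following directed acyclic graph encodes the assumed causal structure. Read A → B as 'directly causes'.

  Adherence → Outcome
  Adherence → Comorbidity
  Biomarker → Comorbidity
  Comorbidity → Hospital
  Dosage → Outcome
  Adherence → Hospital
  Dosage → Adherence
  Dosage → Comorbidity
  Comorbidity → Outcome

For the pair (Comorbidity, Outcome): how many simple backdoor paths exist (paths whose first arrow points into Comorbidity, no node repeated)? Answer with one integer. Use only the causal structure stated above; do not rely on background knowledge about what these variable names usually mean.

A backdoor path from Comorbidity to Outcome is any simple undirected path whose first edge points into Comorbidity (i.e. leaves Comorbidity via a parent).
Parents of Comorbidity: {Adherence, Biomarker, Dosage}.
Enumerating:
  P1: Comorbidity <- Dosage -> Adherence -> Outcome
  P2: Comorbidity <- Dosage -> Outcome
  P3: Comorbidity <- Adherence <- Dosage -> Outcome
  P4: Comorbidity <- Adherence -> Outcome
That exhausts the simple backdoor paths. Count: 4.

4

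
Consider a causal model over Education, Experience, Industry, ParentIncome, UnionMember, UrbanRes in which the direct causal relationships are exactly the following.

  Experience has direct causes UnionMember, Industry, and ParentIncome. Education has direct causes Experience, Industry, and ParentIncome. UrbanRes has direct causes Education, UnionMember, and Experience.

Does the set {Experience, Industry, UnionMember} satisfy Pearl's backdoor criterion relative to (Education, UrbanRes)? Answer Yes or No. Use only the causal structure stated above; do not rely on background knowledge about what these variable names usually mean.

Backdoor paths from Education to UrbanRes (paths whose first edge points into Education):
  P1: Education <- Industry -> Experience <- UnionMember -> UrbanRes
  P2: Education <- Industry -> Experience -> UrbanRes
  P3: Education <- ParentIncome -> Experience <- UnionMember -> UrbanRes
  P4: Education <- ParentIncome -> Experience -> UrbanRes
  P5: Education <- Experience <- UnionMember -> UrbanRes
  P6: Education <- Experience -> UrbanRes
Condition 1 (no descendant of Education in the set): holds — descendants of Education are {UrbanRes}; none are in {Experience, Industry, UnionMember}.
Condition 2 (every backdoor path blocked by {Experience, Industry, UnionMember}):
  P1: blocked at fork node Industry ∈ conditioning set.
  P2: blocked at fork node Industry ∈ conditioning set.
  P3: blocked at fork node UnionMember ∈ conditioning set.
  P4: blocked at chain node Experience ∈ conditioning set.
  P5: blocked at chain node Experience ∈ conditioning set.
  P6: blocked at fork node Experience ∈ conditioning set.
{Experience, Industry, UnionMember} satisfies the backdoor criterion.

Yes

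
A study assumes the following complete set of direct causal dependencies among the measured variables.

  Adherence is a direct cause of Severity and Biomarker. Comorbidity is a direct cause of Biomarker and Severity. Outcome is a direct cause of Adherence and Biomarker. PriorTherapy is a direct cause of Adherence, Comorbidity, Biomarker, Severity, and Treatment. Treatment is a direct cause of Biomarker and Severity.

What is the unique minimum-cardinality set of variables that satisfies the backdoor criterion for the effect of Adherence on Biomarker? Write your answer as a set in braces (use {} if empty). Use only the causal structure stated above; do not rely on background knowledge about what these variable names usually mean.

Variables eligible for adjustment (non-descendants of Adherence, excluding Adherence and Biomarker): {Comorbidity, Outcome, PriorTherapy, Treatment}.
Backdoor paths from Adherence to Biomarker:
  P1: Adherence <- Outcome -> Biomarker
  P2: Adherence <- PriorTherapy -> Treatment -> Severity <- Comorbidity -> Biomarker
  P3: Adherence <- PriorTherapy -> Treatment -> Biomarker
  P4: Adherence <- PriorTherapy -> Comorbidity -> Severity <- Treatment -> Biomarker
  P5: Adherence <- PriorTherapy -> Comorbidity -> Biomarker
  P6: Adherence <- PriorTherapy -> Severity <- Treatment -> Biomarker
  P7: Adherence <- PriorTherapy -> Severity <- Comorbidity -> Biomarker
  P8: Adherence <- PriorTherapy -> Biomarker
The empty set is not sufficient: P1 (Adherence <- Outcome -> Biomarker) has no collider blocking it and no conditioned non-collider, so it is open.
Try {Outcome, PriorTherapy}:
  P1: blocked at fork node Outcome ∈ conditioning set.
  P2: blocked at fork node PriorTherapy ∈ conditioning set.
  P3: blocked at fork node PriorTherapy ∈ conditioning set.
  P4: blocked at fork node PriorTherapy ∈ conditioning set.
  P5: blocked at fork node PriorTherapy ∈ conditioning set.
  P6: blocked at fork node PriorTherapy ∈ conditioning set.
  P7: blocked at fork node PriorTherapy ∈ conditioning set.
  P8: blocked at fork node PriorTherapy ∈ conditioning set.
{Outcome, PriorTherapy} contains no descendant of Adherence and blocks every backdoor path.
Every element of {Outcome, PriorTherapy} is needed (dropping Outcome leaves P1 open; dropping PriorTherapy leaves P3 open), so no proper subset is valid.
Among all size-2 subsets of the eligible variables, only {Outcome, PriorTherapy} blocks every backdoor path, so it is the unique smallest valid adjustment set.

{Outcome, PriorTherapy}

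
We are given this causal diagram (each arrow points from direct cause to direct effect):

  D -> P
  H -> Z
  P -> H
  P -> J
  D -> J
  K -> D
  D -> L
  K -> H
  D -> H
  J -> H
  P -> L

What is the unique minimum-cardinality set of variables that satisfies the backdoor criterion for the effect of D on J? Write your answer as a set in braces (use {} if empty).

Variables eligible for adjustment (non-descendants of D, excluding D and J): {K}.
Backdoor paths from D to J:
  P1: D <- K -> H <- P -> J
  P2: D <- K -> H <- J
Each backdoor path contains an unconditioned collider, so every path is already blocked with the empty conditioning set:
  P1: blocked at collider H (neither it nor any descendant is in the conditioning set).
  P2: blocked at collider H (neither it nor any descendant is in the conditioning set).
The empty set is therefore the unique smallest valid set.

{}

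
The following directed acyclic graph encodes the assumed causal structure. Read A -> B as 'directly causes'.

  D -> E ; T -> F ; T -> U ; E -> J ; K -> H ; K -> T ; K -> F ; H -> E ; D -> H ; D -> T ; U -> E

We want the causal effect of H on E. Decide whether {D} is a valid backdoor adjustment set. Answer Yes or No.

Backdoor paths from H to E (paths whose first edge points into H):
  P1: H <- D -> T -> U -> E
  P2: H <- D -> E
  P3: H <- K -> T <- D -> E
  P4: H <- K -> T -> U -> E
  P5: H <- K -> F <- T <- D -> E
  P6: H <- K -> F <- T -> U -> E
Condition 1 (no descendant of H in the set): holds — descendants of H are {E, J}; none are in {D}.
Condition 2 (every backdoor path blocked by {D}):
  P1: blocked at fork node D ∈ conditioning set.
  P2: blocked at fork node D ∈ conditioning set.
  P3: blocked at collider T (neither it nor any descendant is in the conditioning set).
  P4: open — no interior node is in the conditioning set.
  P5: blocked at collider F (neither it nor any descendant is in the conditioning set).
  P6: blocked at collider F (neither it nor any descendant is in the conditioning set).
{D} does not satisfy the backdoor criterion.

No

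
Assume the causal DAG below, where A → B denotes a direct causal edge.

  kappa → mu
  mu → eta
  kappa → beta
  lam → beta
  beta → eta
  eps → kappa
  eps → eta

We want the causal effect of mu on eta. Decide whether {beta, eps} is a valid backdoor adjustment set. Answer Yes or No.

Backdoor paths from mu to eta (paths whose first edge points into mu):
  P1: mu <- kappa <- eps -> eta
  P2: mu <- kappa -> beta -> eta
Condition 1 (no descendant of mu in the set): holds — descendants of mu are {eta}; none are in {beta, eps}.
Condition 2 (every backdoor path blocked by {beta, eps}):
  P1: blocked at fork node eps ∈ conditioning set.
  P2: blocked at chain node beta ∈ conditioning set.
{beta, eps} satisfies the backdoor criterion.

Yes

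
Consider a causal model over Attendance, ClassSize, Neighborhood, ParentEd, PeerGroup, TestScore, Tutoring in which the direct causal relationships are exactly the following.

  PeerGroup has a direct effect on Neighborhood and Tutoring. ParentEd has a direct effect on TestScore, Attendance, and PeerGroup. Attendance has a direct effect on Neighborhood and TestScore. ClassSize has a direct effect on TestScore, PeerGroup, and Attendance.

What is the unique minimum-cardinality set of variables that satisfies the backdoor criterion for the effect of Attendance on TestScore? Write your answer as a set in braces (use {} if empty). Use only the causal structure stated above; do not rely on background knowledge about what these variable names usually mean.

{ClassSize, ParentEd}

Variables eligible for adjustment (non-descendants of Attendance, excluding Attendance and TestScore): {ClassSize, ParentEd, PeerGroup, Tutoring}.
Backdoor paths from Attendance to TestScore:
  P1: Attendance <- ParentEd -> TestScore
  P2: Attendance <- ParentEd -> PeerGroup <- ClassSize -> TestScore
  P3: Attendance <- ClassSize -> TestScore
  P4: Attendance <- ClassSize -> PeerGroup <- ParentEd -> TestScore
The empty set is not sufficient: P1 (Attendance <- ParentEd -> TestScore) has no collider blocking it and no conditioned non-collider, so it is open.
Try {ClassSize, ParentEd}:
  P1: blocked at fork node ParentEd ∈ conditioning set.
  P2: blocked at fork node ParentEd ∈ conditioning set.
  P3: blocked at fork node ClassSize ∈ conditioning set.
  P4: blocked at fork node ClassSize ∈ conditioning set.
{ClassSize, ParentEd} contains no descendant of Attendance and blocks every backdoor path.
Every element of {ClassSize, ParentEd} is needed (dropping ClassSize leaves P3 open; dropping ParentEd leaves P1 open), so no proper subset is valid.
Among all size-2 subsets of the eligible variables, only {ClassSize, ParentEd} blocks every backdoor path, so it is the unique smallest valid adjustment set.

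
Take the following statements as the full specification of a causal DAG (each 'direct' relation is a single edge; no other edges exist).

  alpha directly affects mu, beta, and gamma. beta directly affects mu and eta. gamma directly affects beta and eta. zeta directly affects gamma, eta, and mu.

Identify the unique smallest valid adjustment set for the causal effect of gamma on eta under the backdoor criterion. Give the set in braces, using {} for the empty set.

{alpha, zeta}

Variables eligible for adjustment (non-descendants of gamma, excluding gamma and eta): {alpha, zeta}.
Backdoor paths from gamma to eta:
  P1: gamma <- zeta -> eta
  P2: gamma <- zeta -> mu <- alpha -> beta -> eta
  P3: gamma <- zeta -> mu <- beta -> eta
  P4: gamma <- alpha -> beta -> eta
  P5: gamma <- alpha -> beta -> mu <- zeta -> eta
  P6: gamma <- alpha -> mu <- zeta -> eta
  P7: gamma <- alpha -> mu <- beta -> eta
The empty set is not sufficient: P1 (gamma <- zeta -> eta) has no collider blocking it and no conditioned non-collider, so it is open.
Try {alpha, zeta}:
  P1: blocked at fork node zeta ∈ conditioning set.
  P2: blocked at fork node zeta ∈ conditioning set.
  P3: blocked at fork node zeta ∈ conditioning set.
  P4: blocked at fork node alpha ∈ conditioning set.
  P5: blocked at fork node alpha ∈ conditioning set.
  P6: blocked at fork node alpha ∈ conditioning set.
  P7: blocked at fork node alpha ∈ conditioning set.
{alpha, zeta} contains no descendant of gamma and blocks every backdoor path.
Every element of {alpha, zeta} is needed (dropping alpha leaves P4 open; dropping zeta leaves P1 open), so no proper subset is valid.
Among all size-2 subsets of the eligible variables, only {alpha, zeta} blocks every backdoor path, so it is the unique smallest valid adjustment set.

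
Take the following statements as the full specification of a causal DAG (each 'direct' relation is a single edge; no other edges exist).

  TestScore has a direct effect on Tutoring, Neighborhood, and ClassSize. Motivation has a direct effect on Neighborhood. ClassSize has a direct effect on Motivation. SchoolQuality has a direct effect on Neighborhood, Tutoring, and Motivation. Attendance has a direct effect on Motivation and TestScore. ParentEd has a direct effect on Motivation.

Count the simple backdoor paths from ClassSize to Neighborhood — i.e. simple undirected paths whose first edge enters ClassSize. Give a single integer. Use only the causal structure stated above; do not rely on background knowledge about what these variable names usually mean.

A backdoor path from ClassSize to Neighborhood is any simple undirected path whose first edge points into ClassSize (i.e. leaves ClassSize via a parent).
Parents of ClassSize: {TestScore}.
Enumerating:
  P1: ClassSize <- TestScore <- Attendance -> Motivation <- SchoolQuality -> Neighborhood
  P2: ClassSize <- TestScore <- Attendance -> Motivation -> Neighborhood
  P3: ClassSize <- TestScore -> Tutoring <- SchoolQuality -> Motivation -> Neighborhood
  P4: ClassSize <- TestScore -> Tutoring <- SchoolQuality -> Neighborhood
  P5: ClassSize <- TestScore -> Neighborhood
That exhausts the simple backdoor paths. Count: 5.

5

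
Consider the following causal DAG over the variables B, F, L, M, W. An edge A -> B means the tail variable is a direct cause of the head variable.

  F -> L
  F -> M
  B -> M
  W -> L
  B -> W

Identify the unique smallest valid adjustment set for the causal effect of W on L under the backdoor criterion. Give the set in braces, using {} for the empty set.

Variables eligible for adjustment (non-descendants of W, excluding W and L): {B, F, M}.
Backdoor paths from W to L:
  P1: W <- B -> M <- F -> L
Each backdoor path contains an unconditioned collider, so every path is already blocked with the empty conditioning set:
  P1: blocked at collider M (neither it nor any descendant is in the conditioning set).
The empty set is therefore the unique smallest valid set.

{}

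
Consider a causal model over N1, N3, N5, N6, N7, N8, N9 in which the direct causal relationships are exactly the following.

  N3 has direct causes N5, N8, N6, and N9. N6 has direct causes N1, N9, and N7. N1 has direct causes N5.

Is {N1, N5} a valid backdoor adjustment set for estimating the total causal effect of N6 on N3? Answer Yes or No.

No

Backdoor paths from N6 to N3 (paths whose first edge points into N6):
  P1: N6 <- N1 <- N5 -> N3
  P2: N6 <- N9 -> N3
Condition 1 (no descendant of N6 in the set): holds — descendants of N6 are {N3}; none are in {N1, N5}.
Condition 2 (every backdoor path blocked by {N1, N5}):
  P1: blocked at chain node N1 ∈ conditioning set.
  P2: open — no interior node is in the conditioning set.
{N1, N5} does not satisfy the backdoor criterion.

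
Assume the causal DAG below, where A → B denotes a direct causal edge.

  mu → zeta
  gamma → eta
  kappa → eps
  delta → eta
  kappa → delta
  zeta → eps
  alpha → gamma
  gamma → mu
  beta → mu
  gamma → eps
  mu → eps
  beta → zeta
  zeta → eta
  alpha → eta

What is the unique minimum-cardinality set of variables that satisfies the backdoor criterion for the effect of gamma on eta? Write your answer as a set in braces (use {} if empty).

Variables eligible for adjustment (non-descendants of gamma, excluding gamma and eta): {alpha, beta, delta, kappa}.
Backdoor paths from gamma to eta:
  P1: gamma <- alpha -> eta
The empty set is not sufficient: P1 (gamma <- alpha -> eta) has no collider blocking it and no conditioned non-collider, so it is open.
Try {alpha}:
  P1: blocked at fork node alpha ∈ conditioning set.
{alpha} contains no descendant of gamma and blocks every backdoor path.
No other singleton works — e.g. {kappa} leaves P1 open — so {alpha} is the unique smallest valid adjustment set.

{alpha}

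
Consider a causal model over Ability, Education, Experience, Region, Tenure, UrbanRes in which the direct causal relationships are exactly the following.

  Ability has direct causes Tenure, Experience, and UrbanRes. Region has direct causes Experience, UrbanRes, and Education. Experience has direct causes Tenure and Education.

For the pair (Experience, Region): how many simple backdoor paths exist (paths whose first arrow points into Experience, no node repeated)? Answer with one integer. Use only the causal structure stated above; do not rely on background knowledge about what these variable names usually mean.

2

A backdoor path from Experience to Region is any simple undirected path whose first edge points into Experience (i.e. leaves Experience via a parent).
Parents of Experience: {Education, Tenure}.
Enumerating:
  P1: Experience <- Education -> Region
  P2: Experience <- Tenure -> Ability <- UrbanRes -> Region
That exhausts the simple backdoor paths. Count: 2.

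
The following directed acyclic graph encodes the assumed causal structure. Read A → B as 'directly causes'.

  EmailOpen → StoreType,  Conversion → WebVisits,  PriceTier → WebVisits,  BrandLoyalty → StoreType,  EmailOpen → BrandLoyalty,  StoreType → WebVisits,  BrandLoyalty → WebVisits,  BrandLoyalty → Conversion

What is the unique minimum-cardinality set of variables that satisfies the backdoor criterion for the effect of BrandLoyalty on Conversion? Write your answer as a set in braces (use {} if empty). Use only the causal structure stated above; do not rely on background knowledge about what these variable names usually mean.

Variables eligible for adjustment (non-descendants of BrandLoyalty, excluding BrandLoyalty and Conversion): {EmailOpen, PriceTier}.
Backdoor paths from BrandLoyalty to Conversion:
  P1: BrandLoyalty <- EmailOpen -> StoreType -> WebVisits <- Conversion
Each backdoor path contains an unconditioned collider, so every path is already blocked with the empty conditioning set:
  P1: blocked at collider WebVisits (neither it nor any descendant is in the conditioning set).
The empty set is therefore the unique smallest valid set.

{}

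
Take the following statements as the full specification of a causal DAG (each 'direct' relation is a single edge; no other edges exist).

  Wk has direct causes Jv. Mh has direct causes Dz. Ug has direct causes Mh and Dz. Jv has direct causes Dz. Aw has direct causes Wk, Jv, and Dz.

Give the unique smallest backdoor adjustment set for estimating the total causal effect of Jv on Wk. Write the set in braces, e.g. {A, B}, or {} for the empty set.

Variables eligible for adjustment (non-descendants of Jv, excluding Jv and Wk): {Dz, Mh, Ug}.
Backdoor paths from Jv to Wk:
  P1: Jv <- Dz -> Aw <- Wk
Each backdoor path contains an unconditioned collider, so every path is already blocked with the empty conditioning set:
  P1: blocked at collider Aw (neither it nor any descendant is in the conditioning set).
The empty set is therefore the unique smallest valid set.

{}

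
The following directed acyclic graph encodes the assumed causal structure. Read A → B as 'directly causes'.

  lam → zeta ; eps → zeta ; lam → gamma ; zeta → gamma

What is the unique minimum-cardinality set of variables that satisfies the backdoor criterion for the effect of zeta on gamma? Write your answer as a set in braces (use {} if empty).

Variables eligible for adjustment (non-descendants of zeta, excluding zeta and gamma): {eps, lam}.
Backdoor paths from zeta to gamma:
  P1: zeta <- lam -> gamma
The empty set is not sufficient: P1 (zeta <- lam -> gamma) has no collider blocking it and no conditioned non-collider, so it is open.
Try {lam}:
  P1: blocked at fork node lam ∈ conditioning set.
{lam} contains no descendant of zeta and blocks every backdoor path.
No other singleton works — e.g. {eps} leaves P1 open — so {lam} is the unique smallest valid adjustment set.

{lam}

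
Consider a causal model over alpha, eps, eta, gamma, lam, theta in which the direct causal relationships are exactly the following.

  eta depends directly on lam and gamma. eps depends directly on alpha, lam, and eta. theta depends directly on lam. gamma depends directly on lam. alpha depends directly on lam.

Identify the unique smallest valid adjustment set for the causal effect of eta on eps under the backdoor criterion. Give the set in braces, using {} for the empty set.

Variables eligible for adjustment (non-descendants of eta, excluding eta and eps): {alpha, gamma, lam, theta}.
Backdoor paths from eta to eps:
  P1: eta <- lam -> alpha -> eps
  P2: eta <- lam -> eps
  P3: eta <- gamma <- lam -> alpha -> eps
  P4: eta <- gamma <- lam -> eps
The empty set is not sufficient: P1 (eta <- lam -> alpha -> eps) has no collider blocking it and no conditioned non-collider, so it is open.
Try {lam}:
  P1: blocked at fork node lam ∈ conditioning set.
  P2: blocked at fork node lam ∈ conditioning set.
  P3: blocked at fork node lam ∈ conditioning set.
  P4: blocked at fork node lam ∈ conditioning set.
{lam} contains no descendant of eta and blocks every backdoor path.
No other singleton works — e.g. {alpha} leaves P2 open — so {lam} is the unique smallest valid adjustment set.

{lam}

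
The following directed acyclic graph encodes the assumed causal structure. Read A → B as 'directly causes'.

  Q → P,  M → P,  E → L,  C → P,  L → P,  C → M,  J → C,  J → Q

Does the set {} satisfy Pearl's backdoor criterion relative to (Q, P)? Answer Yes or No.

No

Backdoor paths from Q to P (paths whose first edge points into Q):
  P1: Q <- J -> C -> M -> P
  P2: Q <- J -> C -> P
Condition 1 (no descendant of Q in the set): holds — descendants of Q are {P}; none are in {}.
Condition 2 (every backdoor path blocked by {}):
  P1: open — no interior node is in the conditioning set.
  P2: open — no interior node is in the conditioning set.
{} does not satisfy the backdoor criterion.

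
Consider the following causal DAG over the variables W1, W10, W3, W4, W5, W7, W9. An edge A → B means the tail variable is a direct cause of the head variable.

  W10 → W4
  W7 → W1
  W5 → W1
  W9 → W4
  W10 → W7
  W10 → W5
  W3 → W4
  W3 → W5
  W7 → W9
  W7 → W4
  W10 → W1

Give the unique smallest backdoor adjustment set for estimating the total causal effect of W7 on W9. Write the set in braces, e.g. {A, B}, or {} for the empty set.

Variables eligible for adjustment (non-descendants of W7, excluding W7 and W9): {W10, W3, W5}.
Backdoor paths from W7 to W9:
  P1: W7 <- W10 -> W5 <- W3 -> W4 <- W9
  P2: W7 <- W10 -> W4 <- W9
  P3: W7 <- W10 -> W1 <- W5 <- W3 -> W4 <- W9
Each backdoor path contains an unconditioned collider, so every path is already blocked with the empty conditioning set:
  P1: blocked at collider W5 (neither it nor any descendant is in the conditioning set).
  P2: blocked at collider W4 (neither it nor any descendant is in the conditioning set).
  P3: blocked at collider W1 (neither it nor any descendant is in the conditioning set).
The empty set is therefore the unique smallest valid set.

{}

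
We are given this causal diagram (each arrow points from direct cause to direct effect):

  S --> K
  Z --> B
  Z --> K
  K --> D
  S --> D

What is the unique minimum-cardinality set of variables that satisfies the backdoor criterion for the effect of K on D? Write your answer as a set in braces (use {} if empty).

{S}

Variables eligible for adjustment (non-descendants of K, excluding K and D): {B, S, Z}.
Backdoor paths from K to D:
  P1: K <- S -> D
The empty set is not sufficient: P1 (K <- S -> D) has no collider blocking it and no conditioned non-collider, so it is open.
Try {S}:
  P1: blocked at fork node S ∈ conditioning set.
{S} contains no descendant of K and blocks every backdoor path.
No other singleton works — e.g. {Z} leaves P1 open — so {S} is the unique smallest valid adjustment set.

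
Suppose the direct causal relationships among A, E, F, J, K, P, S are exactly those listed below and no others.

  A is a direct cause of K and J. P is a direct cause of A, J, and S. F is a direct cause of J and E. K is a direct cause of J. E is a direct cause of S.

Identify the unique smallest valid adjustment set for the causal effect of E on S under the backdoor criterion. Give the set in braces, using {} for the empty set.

{}

Variables eligible for adjustment (non-descendants of E, excluding E and S): {A, F, J, K, P}.
Backdoor paths from E to S:
  P1: E <- F -> J <- P -> S
  P2: E <- F -> J <- A <- P -> S
  P3: E <- F -> J <- K <- A <- P -> S
Each backdoor path contains an unconditioned collider, so every path is already blocked with the empty conditioning set:
  P1: blocked at collider J (neither it nor any descendant is in the conditioning set).
  P2: blocked at collider J (neither it nor any descendant is in the conditioning set).
  P3: blocked at collider J (neither it nor any descendant is in the conditioning set).
The empty set is therefore the unique smallest valid set.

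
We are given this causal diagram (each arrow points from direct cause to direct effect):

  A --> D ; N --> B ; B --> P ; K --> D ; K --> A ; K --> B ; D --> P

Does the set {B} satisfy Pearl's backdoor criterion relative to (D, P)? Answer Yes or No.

Yes

Backdoor paths from D to P (paths whose first edge points into D):
  P1: D <- K -> B -> P
  P2: D <- A <- K -> B -> P
Condition 1 (no descendant of D in the set): holds — descendants of D are {P}; none are in {B}.
Condition 2 (every backdoor path blocked by {B}):
  P1: blocked at chain node B ∈ conditioning set.
  P2: blocked at chain node B ∈ conditioning set.
{B} satisfies the backdoor criterion.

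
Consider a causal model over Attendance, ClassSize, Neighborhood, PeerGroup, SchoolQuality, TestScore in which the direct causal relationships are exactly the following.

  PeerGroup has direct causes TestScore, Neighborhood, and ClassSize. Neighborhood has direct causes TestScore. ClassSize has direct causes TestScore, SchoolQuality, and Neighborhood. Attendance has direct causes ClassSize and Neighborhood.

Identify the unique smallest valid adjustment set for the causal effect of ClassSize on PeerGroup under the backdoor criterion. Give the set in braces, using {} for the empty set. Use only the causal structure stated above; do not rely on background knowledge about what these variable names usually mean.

Variables eligible for adjustment (non-descendants of ClassSize, excluding ClassSize and PeerGroup): {Neighborhood, SchoolQuality, TestScore}.
Backdoor paths from ClassSize to PeerGroup:
  P1: ClassSize <- TestScore -> Neighborhood -> PeerGroup
  P2: ClassSize <- TestScore -> PeerGroup
  P3: ClassSize <- Neighborhood <- TestScore -> PeerGroup
  P4: ClassSize <- Neighborhood -> PeerGroup
The empty set is not sufficient: P1 (ClassSize <- TestScore -> Neighborhood -> PeerGroup) has no collider blocking it and no conditioned non-collider, so it is open.
Try {Neighborhood, TestScore}:
  P1: blocked at fork node TestScore ∈ conditioning set.
  P2: blocked at fork node TestScore ∈ conditioning set.
  P3: blocked at chain node Neighborhood ∈ conditioning set.
  P4: blocked at fork node Neighborhood ∈ conditioning set.
{Neighborhood, TestScore} contains no descendant of ClassSize and blocks every backdoor path.
Every element of {Neighborhood, TestScore} is needed (dropping Neighborhood leaves P4 open; dropping TestScore leaves P2 open), so no proper subset is valid.
Among all size-2 subsets of the eligible variables, only {Neighborhood, TestScore} blocks every backdoor path, so it is the unique smallest valid adjustment set.

{Neighborhood, TestScore}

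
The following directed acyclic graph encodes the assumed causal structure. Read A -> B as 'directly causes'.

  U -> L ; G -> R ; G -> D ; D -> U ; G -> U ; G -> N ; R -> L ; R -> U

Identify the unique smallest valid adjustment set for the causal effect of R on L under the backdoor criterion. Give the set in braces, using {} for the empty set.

Variables eligible for adjustment (non-descendants of R, excluding R and L): {D, G, N}.
Backdoor paths from R to L:
  P1: R <- G -> D -> U -> L
  P2: R <- G -> U -> L
The empty set is not sufficient: P1 (R <- G -> D -> U -> L) has no collider blocking it and no conditioned non-collider, so it is open.
Try {G}:
  P1: blocked at fork node G ∈ conditioning set.
  P2: blocked at fork node G ∈ conditioning set.
{G} contains no descendant of R and blocks every backdoor path.
No other singleton works — e.g. {N} leaves P1 open — so {G} is the unique smallest valid adjustment set.

{G}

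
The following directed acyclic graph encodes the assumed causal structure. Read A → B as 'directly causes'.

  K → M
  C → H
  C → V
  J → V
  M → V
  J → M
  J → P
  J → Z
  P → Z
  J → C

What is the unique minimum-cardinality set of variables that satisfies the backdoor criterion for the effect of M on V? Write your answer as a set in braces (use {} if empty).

{J}

Variables eligible for adjustment (non-descendants of M, excluding M and V): {C, H, J, K, P, Z}.
Backdoor paths from M to V:
  P1: M <- J -> C -> V
  P2: M <- J -> V
The empty set is not sufficient: P1 (M <- J -> C -> V) has no collider blocking it and no conditioned non-collider, so it is open.
Try {J}:
  P1: blocked at fork node J ∈ conditioning set.
  P2: blocked at fork node J ∈ conditioning set.
{J} contains no descendant of M and blocks every backdoor path.
No other singleton works — e.g. {K} leaves P1 open — so {J} is the unique smallest valid adjustment set.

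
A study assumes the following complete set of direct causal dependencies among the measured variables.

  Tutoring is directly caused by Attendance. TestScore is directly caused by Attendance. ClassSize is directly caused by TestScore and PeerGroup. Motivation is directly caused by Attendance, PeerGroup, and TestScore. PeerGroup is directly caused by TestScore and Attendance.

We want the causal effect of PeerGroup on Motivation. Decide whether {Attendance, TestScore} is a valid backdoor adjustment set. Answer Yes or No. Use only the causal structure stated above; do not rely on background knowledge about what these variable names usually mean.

Backdoor paths from PeerGroup to Motivation (paths whose first edge points into PeerGroup):
  P1: PeerGroup <- Attendance -> TestScore -> Motivation
  P2: PeerGroup <- Attendance -> Motivation
  P3: PeerGroup <- TestScore <- Attendance -> Motivation
  P4: PeerGroup <- TestScore -> Motivation
Condition 1 (no descendant of PeerGroup in the set): holds — descendants of PeerGroup are {ClassSize, Motivation}; none are in {Attendance, TestScore}.
Condition 2 (every backdoor path blocked by {Attendance, TestScore}):
  P1: blocked at fork node Attendance ∈ conditioning set.
  P2: blocked at fork node Attendance ∈ conditioning set.
  P3: blocked at chain node TestScore ∈ conditioning set.
  P4: blocked at fork node TestScore ∈ conditioning set.
{Attendance, TestScore} satisfies the backdoor criterion.

Yes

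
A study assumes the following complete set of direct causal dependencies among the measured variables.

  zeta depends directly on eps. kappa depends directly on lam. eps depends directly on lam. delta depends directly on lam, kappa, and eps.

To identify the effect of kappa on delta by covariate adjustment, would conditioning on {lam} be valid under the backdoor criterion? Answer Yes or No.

Backdoor paths from kappa to delta (paths whose first edge points into kappa):
  P1: kappa <- lam -> eps -> delta
  P2: kappa <- lam -> delta
Condition 1 (no descendant of kappa in the set): holds — descendants of kappa are {delta}; none are in {lam}.
Condition 2 (every backdoor path blocked by {lam}):
  P1: blocked at fork node lam ∈ conditioning set.
  P2: blocked at fork node lam ∈ conditioning set.
{lam} satisfies the backdoor criterion.

Yes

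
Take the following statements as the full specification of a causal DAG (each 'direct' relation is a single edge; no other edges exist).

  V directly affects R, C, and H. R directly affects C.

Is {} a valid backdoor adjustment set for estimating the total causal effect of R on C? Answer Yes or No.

No

Backdoor paths from R to C (paths whose first edge points into R):
  P1: R <- V -> C
Condition 1 (no descendant of R in the set): holds — descendants of R are {C}; none are in {}.
Condition 2 (every backdoor path blocked by {}):
  P1: open — no interior node is in the conditioning set.
{} does not satisfy the backdoor criterion.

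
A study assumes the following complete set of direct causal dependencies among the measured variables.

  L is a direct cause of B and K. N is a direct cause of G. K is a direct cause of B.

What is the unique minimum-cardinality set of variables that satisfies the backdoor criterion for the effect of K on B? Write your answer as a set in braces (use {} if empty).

{L}

Variables eligible for adjustment (non-descendants of K, excluding K and B): {G, L, N}.
Backdoor paths from K to B:
  P1: K <- L -> B
The empty set is not sufficient: P1 (K <- L -> B) has no collider blocking it and no conditioned non-collider, so it is open.
Try {L}:
  P1: blocked at fork node L ∈ conditioning set.
{L} contains no descendant of K and blocks every backdoor path.
No other singleton works — e.g. {N} leaves P1 open — so {L} is the unique smallest valid adjustment set.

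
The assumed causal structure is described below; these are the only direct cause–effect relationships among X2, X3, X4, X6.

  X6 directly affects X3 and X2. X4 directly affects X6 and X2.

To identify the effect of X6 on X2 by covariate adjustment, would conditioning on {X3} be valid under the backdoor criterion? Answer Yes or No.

No

Backdoor paths from X6 to X2 (paths whose first edge points into X6):
  P1: X6 <- X4 -> X2
Condition 1 (no descendant of X6 in the set): FAILS — X3 is a descendant of X6.
Condition 2 (every backdoor path blocked by {X3}):
  P1: open — no interior node is in the conditioning set.
{X3} does not satisfy the backdoor criterion.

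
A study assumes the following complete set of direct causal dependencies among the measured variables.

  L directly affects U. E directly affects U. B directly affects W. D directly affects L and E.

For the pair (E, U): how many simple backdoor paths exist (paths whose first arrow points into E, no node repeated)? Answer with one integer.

1

A backdoor path from E to U is any simple undirected path whose first edge points into E (i.e. leaves E via a parent).
Parents of E: {D}.
Enumerating:
  P1: E <- D -> L -> U
That exhausts the simple backdoor paths. Count: 1.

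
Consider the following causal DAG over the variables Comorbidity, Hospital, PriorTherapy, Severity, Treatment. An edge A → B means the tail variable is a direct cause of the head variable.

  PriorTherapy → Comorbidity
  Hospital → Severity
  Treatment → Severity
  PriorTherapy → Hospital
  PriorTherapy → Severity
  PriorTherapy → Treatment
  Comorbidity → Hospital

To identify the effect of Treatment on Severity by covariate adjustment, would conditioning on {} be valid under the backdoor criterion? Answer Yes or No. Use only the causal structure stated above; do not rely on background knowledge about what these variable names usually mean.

No

Backdoor paths from Treatment to Severity (paths whose first edge points into Treatment):
  P1: Treatment <- PriorTherapy -> Comorbidity -> Hospital -> Severity
  P2: Treatment <- PriorTherapy -> Hospital -> Severity
  P3: Treatment <- PriorTherapy -> Severity
Condition 1 (no descendant of Treatment in the set): holds — descendants of Treatment are {Severity}; none are in {}.
Condition 2 (every backdoor path blocked by {}):
  P1: open — no interior node is in the conditioning set.
  P2: open — no interior node is in the conditioning set.
  P3: open — no interior node is in the conditioning set.
{} does not satisfy the backdoor criterion.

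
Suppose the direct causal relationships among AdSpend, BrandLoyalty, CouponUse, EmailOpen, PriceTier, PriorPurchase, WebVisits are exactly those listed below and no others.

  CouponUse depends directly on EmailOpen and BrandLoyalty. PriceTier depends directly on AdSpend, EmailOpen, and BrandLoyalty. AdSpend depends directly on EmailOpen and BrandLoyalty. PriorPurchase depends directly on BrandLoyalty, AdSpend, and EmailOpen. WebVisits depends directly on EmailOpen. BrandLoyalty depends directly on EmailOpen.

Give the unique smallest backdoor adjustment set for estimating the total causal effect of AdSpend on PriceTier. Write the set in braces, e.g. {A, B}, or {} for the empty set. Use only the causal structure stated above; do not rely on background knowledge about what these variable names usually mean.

Variables eligible for adjustment (non-descendants of AdSpend, excluding AdSpend and PriceTier): {BrandLoyalty, CouponUse, EmailOpen, WebVisits}.
Backdoor paths from AdSpend to PriceTier:
  P1: AdSpend <- EmailOpen -> BrandLoyalty -> PriceTier
  P2: AdSpend <- EmailOpen -> CouponUse <- BrandLoyalty -> PriceTier
  P3: AdSpend <- EmailOpen -> PriceTier
  P4: AdSpend <- EmailOpen -> PriorPurchase <- BrandLoyalty -> PriceTier
  P5: AdSpend <- BrandLoyalty <- EmailOpen -> PriceTier
  P6: AdSpend <- BrandLoyalty -> CouponUse <- EmailOpen -> PriceTier
  P7: AdSpend <- BrandLoyalty -> PriceTier
  P8: AdSpend <- BrandLoyalty -> PriorPurchase <- EmailOpen -> PriceTier
The empty set is not sufficient: P1 (AdSpend <- EmailOpen -> BrandLoyalty -> PriceTier) has no collider blocking it and no conditioned non-collider, so it is open.
Try {BrandLoyalty, EmailOpen}:
  P1: blocked at fork node EmailOpen ∈ conditioning set.
  P2: blocked at fork node EmailOpen ∈ conditioning set.
  P3: blocked at fork node EmailOpen ∈ conditioning set.
  P4: blocked at fork node EmailOpen ∈ conditioning set.
  P5: blocked at chain node BrandLoyalty ∈ conditioning set.
  P6: blocked at fork node BrandLoyalty ∈ conditioning set.
  P7: blocked at fork node BrandLoyalty ∈ conditioning set.
  P8: blocked at fork node BrandLoyalty ∈ conditioning set.
{BrandLoyalty, EmailOpen} contains no descendant of AdSpend and blocks every backdoor path.
Every element of {BrandLoyalty, EmailOpen} is needed (dropping BrandLoyalty leaves P7 open; dropping EmailOpen leaves P3 open), so no proper subset is valid.
Among all size-2 subsets of the eligible variables, only {BrandLoyalty, EmailOpen} blocks every backdoor path, so it is the unique smallest valid adjustment set.

{BrandLoyalty, EmailOpen}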